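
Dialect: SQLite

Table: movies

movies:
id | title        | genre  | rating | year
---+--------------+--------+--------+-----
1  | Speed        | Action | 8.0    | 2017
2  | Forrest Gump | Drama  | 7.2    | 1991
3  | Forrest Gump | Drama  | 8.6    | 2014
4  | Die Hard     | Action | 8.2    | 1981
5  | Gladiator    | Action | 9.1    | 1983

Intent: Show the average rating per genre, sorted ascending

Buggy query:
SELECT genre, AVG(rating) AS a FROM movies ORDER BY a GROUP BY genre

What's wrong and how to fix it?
Bug: GROUP BY must precede ORDER BY

Fix: Reorder: SELECT … FROM … GROUP BY … ORDER BY …

Corrected query:
SELECT genre, AVG(rating) AS a FROM movies GROUP BY genre ORDER BY a

Result:
genre  | a       
-------+---------
Drama  | 7.9     
Action | 8.433333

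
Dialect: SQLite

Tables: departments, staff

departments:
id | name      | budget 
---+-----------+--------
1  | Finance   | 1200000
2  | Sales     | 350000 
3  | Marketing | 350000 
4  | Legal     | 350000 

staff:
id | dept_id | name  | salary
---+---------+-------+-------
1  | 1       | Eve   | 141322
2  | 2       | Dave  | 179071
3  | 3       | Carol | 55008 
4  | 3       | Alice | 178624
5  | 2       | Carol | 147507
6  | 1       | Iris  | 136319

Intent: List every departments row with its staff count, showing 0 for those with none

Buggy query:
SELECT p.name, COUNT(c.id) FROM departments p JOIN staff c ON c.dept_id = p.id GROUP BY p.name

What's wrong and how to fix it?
Bug: INNER JOIN drops departments rows that have no matching staff rows

Fix: Use LEFT JOIN so parents without children still appear (COUNT(c.id) gives 0)

Corrected query:
SELECT p.name, COUNT(c.id) FROM departments p LEFT JOIN staff c ON c.dept_id = p.id GROUP BY p.name

Result:
name      | COUNT(c.id)
----------+------------
Finance   | 2          
Legal     | 0          
Marketing | 2          
Sales     | 2          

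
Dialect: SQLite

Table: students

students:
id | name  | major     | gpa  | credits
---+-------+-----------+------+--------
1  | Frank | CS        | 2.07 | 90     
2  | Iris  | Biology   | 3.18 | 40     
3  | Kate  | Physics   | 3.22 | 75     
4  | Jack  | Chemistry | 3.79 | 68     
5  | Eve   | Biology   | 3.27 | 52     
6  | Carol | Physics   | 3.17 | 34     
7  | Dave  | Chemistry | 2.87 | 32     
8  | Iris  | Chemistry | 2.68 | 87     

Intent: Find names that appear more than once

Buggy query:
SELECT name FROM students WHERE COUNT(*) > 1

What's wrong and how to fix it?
Bug: WHERE can't reference COUNT(*); aggregates are computed after WHERE

Fix: Group first, then use HAVING for the count condition

Corrected query:
SELECT name FROM students GROUP BY name HAVING COUNT(*) > 1

Result:
name
----
Iris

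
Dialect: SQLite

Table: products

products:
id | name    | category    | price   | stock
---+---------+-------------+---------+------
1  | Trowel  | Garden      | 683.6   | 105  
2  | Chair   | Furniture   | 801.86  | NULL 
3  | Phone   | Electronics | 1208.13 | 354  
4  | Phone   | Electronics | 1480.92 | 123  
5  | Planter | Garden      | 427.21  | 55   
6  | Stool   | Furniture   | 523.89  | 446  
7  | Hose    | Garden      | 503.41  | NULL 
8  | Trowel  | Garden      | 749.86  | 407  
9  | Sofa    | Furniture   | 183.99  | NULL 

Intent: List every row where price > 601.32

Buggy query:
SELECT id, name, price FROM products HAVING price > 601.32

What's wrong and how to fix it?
Bug: HAVING filters the output of aggregation, but this query has no GROUP BY and no aggregate functions, so SQLite rejects it (HAVING clause on a non-aggregate query); the condition here is per row

Fix: Replace HAVING with WHERE since the condition applies to individual rows

Corrected query:
SELECT id, name, price FROM products WHERE price > 601.32

Result:
id | name   | price  
---+--------+--------
1  | Trowel | 683.6  
2  | Chair  | 801.86 
3  | Phone  | 1208.13
4  | Phone  | 1480.92
8  | Trowel | 749.86 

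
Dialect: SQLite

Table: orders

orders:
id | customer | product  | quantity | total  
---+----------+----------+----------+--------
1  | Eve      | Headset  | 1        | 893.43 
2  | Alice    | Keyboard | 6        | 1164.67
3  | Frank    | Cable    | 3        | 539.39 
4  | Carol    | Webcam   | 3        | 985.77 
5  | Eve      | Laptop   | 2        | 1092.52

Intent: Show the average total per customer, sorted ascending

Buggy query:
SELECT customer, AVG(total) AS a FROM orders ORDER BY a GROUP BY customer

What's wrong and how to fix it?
Bug: ORDER BY appears before GROUP BY; SQL clause order requires GROUP BY first

Fix: Move ORDER BY to the end, after GROUP BY

Corrected query:
SELECT customer, AVG(total) AS a FROM orders GROUP BY customer ORDER BY a

Result:
customer | a      
---------+--------
Frank    | 539.39 
Carol    | 985.77 
Eve      | 992.975
Alice    | 1164.67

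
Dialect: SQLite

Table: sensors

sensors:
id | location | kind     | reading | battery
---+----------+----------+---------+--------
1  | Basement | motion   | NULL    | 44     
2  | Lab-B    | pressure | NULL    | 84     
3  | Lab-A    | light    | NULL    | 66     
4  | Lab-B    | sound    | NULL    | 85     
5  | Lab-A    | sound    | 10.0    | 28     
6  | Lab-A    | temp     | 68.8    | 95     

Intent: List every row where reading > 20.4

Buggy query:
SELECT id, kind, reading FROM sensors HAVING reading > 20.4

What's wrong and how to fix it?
Bug: HAVING filters the output of aggregation, but this query has no GROUP BY and no aggregate functions, so SQLite rejects it (HAVING clause on a non-aggregate query); the condition here is per row

Fix: Replace HAVING with WHERE since the condition applies to individual rows

Corrected query:
SELECT id, kind, reading FROM sensors WHERE reading > 20.4

Result:
id | kind | reading
---+------+--------
6  | temp | 68.8   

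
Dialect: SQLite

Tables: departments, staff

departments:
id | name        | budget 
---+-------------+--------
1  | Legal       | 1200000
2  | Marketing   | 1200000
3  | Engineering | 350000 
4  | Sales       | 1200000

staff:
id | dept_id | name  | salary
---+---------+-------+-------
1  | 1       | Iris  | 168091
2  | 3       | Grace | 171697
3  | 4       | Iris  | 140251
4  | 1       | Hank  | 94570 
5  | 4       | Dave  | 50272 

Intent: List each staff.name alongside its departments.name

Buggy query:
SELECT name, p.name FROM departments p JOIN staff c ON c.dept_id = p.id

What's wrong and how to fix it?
Bug: Both tables have a 'name' column; the unqualified reference is ambiguous

Fix: Prefix ambiguous columns with the table alias

Corrected query:
SELECT c.name, p.name FROM departments p JOIN staff c ON c.dept_id = p.id

Result:
name  | name       
------+------------
Iris  | Legal      
Grace | Engineering
Iris  | Sales      
Hank  | Legal      
Dave  | Sales      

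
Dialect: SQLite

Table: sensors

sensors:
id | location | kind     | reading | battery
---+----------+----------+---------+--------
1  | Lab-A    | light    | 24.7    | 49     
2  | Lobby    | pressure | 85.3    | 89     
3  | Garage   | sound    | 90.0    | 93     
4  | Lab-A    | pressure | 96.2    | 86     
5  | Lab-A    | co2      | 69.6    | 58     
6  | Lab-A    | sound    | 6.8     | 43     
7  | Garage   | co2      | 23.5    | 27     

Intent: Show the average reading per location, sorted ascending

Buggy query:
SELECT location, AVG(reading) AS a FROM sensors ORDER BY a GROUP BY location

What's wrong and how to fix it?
Bug: ORDER BY appears before GROUP BY; SQL clause order requires GROUP BY first

Fix: Move ORDER BY to the end, after GROUP BY

Corrected query:
SELECT location, AVG(reading) AS a FROM sensors GROUP BY location ORDER BY a

Result:
location | a     
---------+-------
Lab-A    | 49.325
Garage   | 56.75 
Lobby    | 85.3  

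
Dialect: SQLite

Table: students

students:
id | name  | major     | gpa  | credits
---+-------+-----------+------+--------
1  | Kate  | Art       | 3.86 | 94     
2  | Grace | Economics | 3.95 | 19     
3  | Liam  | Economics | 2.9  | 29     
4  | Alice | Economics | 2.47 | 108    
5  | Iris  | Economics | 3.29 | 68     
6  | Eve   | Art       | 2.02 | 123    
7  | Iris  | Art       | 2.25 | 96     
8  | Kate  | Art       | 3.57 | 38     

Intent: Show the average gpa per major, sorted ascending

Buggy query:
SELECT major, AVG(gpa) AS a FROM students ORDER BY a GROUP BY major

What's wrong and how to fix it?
Bug: ORDER BY appears before GROUP BY; SQL clause order requires GROUP BY first

Fix: Reorder: SELECT … FROM … GROUP BY … ORDER BY …

Corrected query:
SELECT major, AVG(gpa) AS a FROM students GROUP BY major ORDER BY a

Result:
major     | a     
----------+-------
Art       | 2.925 
Economics | 3.1525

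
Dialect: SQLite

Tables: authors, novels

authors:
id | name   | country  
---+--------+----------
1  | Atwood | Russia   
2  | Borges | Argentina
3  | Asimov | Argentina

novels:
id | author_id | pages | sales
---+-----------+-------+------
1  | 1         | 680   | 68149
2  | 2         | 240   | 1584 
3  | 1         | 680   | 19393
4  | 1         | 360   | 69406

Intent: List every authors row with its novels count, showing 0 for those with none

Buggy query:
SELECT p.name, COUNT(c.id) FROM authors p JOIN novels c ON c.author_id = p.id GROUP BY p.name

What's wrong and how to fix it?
Bug: An inner join excludes parents with zero children

Fix: Switch to LEFT JOIN to retain unmatched parent rows

Corrected query:
SELECT p.name, COUNT(c.id) FROM authors p LEFT JOIN novels c ON c.author_id = p.id GROUP BY p.name

Result:
name   | COUNT(c.id)
-------+------------
Asimov | 0          
Atwood | 3          
Borges | 1          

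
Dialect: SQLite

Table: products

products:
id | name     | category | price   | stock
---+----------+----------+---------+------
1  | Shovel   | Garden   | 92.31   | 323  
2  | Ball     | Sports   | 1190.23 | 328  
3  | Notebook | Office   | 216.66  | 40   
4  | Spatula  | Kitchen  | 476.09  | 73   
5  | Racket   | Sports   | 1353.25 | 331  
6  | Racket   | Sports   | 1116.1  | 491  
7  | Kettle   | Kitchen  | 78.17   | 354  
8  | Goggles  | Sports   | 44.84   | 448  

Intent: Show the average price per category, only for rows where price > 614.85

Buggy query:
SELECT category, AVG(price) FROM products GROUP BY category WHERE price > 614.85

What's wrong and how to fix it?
Bug: WHERE cannot follow GROUP BY

Fix: Place WHERE between FROM and GROUP BY

Corrected query:
SELECT category, AVG(price) FROM products WHERE price > 614.85 GROUP BY category

Result:
category | AVG(price)
---------+-----------
Sports   | 1219.86   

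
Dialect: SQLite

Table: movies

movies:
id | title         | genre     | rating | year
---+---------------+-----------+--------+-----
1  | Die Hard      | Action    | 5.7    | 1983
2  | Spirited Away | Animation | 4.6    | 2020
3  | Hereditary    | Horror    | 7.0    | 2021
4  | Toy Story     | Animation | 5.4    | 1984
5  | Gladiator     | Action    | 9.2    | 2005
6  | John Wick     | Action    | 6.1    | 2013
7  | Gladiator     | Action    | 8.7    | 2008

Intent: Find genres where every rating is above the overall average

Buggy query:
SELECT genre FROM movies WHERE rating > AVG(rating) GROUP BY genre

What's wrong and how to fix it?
Bug: WHERE evaluates per row before aggregation, so AVG() is unavailable

Fix: Compute the overall average in a scalar subquery and compare each group's MIN against it in HAVING

Corrected query:
SELECT genre FROM movies GROUP BY genre HAVING MIN(rating) > (SELECT AVG(rating) FROM movies)

Result:
genre 
------
Horror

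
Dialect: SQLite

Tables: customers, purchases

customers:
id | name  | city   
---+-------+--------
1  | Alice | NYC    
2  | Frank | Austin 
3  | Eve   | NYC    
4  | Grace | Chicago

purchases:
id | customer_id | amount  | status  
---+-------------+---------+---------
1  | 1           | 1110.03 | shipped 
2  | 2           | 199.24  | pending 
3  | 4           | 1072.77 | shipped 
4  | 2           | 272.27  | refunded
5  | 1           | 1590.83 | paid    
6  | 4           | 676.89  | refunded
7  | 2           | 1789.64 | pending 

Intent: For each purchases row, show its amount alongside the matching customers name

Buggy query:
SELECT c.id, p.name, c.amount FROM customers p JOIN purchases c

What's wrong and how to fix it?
Bug: JOIN with no ON clause produces a cartesian product; every purchases row pairs with every customers row

Fix: Specify the join condition linking the foreign key to the parent id

Corrected query:
SELECT c.id, p.name, c.amount FROM customers p JOIN purchases c ON c.customer_id = p.id

Result:
id | name  | amount 
---+-------+--------
1  | Alice | 1110.03
2  | Frank | 199.24 
3  | Grace | 1072.77
4  | Frank | 272.27 
5  | Alice | 1590.83
6  | Grace | 676.89 
7  | Frank | 1789.64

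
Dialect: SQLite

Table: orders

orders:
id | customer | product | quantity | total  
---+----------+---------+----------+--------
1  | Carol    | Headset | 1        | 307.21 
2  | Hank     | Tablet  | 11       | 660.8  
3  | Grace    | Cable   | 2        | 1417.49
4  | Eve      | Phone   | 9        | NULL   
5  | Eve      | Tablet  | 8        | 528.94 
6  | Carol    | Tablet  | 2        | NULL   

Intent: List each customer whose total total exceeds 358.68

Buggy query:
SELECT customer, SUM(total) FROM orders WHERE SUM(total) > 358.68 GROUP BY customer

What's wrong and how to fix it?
Bug: SUM(total) is an aggregate, but WHERE filters rows before aggregation

Fix: Move the aggregate condition to a HAVING clause

Corrected query:
SELECT customer, SUM(total) FROM orders GROUP BY customer HAVING SUM(total) > 358.68

Result:
customer | SUM(total)
---------+-----------
Eve      | 528.94    
Grace    | 1417.49   
Hank     | 660.8     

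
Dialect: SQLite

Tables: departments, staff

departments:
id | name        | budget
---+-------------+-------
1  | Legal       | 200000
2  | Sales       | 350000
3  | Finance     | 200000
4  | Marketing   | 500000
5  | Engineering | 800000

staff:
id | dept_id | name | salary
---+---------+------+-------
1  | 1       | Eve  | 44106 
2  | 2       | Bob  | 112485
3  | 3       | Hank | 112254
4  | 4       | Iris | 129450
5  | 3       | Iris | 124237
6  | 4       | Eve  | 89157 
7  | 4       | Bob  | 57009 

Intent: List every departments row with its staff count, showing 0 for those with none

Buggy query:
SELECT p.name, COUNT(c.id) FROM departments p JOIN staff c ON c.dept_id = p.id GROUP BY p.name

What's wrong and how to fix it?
Bug: INNER JOIN drops departments rows that have no matching staff rows

Fix: Use LEFT JOIN so parents without children still appear (COUNT(c.id) gives 0)

Corrected query:
SELECT p.name, COUNT(c.id) FROM departments p LEFT JOIN staff c ON c.dept_id = p.id GROUP BY p.name

Result:
name        | COUNT(c.id)
------------+------------
Engineering | 0          
Finance     | 2          
Legal       | 1          
Marketing   | 3          
Sales       | 1          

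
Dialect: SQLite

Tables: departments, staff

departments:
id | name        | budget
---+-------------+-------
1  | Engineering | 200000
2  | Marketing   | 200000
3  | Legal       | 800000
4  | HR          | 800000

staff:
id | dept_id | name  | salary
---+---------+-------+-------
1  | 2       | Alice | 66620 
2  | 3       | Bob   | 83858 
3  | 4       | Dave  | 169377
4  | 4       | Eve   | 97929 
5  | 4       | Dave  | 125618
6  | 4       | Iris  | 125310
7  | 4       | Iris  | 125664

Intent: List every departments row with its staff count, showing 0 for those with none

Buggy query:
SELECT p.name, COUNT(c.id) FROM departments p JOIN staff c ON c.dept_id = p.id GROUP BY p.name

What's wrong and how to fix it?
Bug: INNER JOIN drops departments rows that have no matching staff rows

Fix: Switch to LEFT JOIN to retain unmatched parent rows

Corrected query:
SELECT p.name, COUNT(c.id) FROM departments p LEFT JOIN staff c ON c.dept_id = p.id GROUP BY p.name

Result:
name        | COUNT(c.id)
------------+------------
Engineering | 0          
HR          | 5          
Legal       | 1          
Marketing   | 1          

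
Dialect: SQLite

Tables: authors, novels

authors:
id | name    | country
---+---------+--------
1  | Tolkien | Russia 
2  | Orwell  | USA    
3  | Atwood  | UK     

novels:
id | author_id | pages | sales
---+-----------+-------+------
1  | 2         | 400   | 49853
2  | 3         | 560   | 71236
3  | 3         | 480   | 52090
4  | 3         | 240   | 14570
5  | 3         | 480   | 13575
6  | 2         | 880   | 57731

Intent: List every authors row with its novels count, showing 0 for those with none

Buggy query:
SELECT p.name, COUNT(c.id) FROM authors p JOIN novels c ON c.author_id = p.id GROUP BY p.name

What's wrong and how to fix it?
Bug: INNER JOIN drops authors rows that have no matching novels rows

Fix: Switch to LEFT JOIN to retain unmatched parent rows

Corrected query:
SELECT p.name, COUNT(c.id) FROM authors p LEFT JOIN novels c ON c.author_id = p.id GROUP BY p.name

Result:
name    | COUNT(c.id)
--------+------------
Atwood  | 4          
Orwell  | 2          
Tolkien | 0          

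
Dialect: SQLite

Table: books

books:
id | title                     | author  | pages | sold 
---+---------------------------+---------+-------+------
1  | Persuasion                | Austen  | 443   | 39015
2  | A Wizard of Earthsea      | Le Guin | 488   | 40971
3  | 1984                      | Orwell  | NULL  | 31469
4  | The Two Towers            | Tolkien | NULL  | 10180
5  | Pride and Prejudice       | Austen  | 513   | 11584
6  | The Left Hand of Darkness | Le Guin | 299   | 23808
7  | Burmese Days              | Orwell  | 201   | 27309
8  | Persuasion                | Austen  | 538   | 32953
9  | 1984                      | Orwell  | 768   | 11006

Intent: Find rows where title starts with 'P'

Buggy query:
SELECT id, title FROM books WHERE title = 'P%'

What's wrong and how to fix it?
Bug: Wildcards only work with LIKE; '=' treats '%' as a literal character

Fix: Use LIKE for wildcard pattern matching

Corrected query:
SELECT id, title FROM books WHERE title LIKE 'P%'

Result:
id | title              
---+--------------------
1  | Persuasion         
5  | Pride and Prejudice
8  | Persuasion         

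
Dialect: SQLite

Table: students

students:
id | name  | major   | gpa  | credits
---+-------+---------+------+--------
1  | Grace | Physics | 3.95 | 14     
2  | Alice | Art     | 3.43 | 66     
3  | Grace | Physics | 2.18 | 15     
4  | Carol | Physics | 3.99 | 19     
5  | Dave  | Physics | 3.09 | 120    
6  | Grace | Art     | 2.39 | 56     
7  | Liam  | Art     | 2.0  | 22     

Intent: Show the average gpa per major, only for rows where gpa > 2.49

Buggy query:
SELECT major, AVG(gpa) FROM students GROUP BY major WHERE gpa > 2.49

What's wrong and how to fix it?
Bug: WHERE cannot follow GROUP BY

Fix: Move the WHERE clause before GROUP BY

Corrected query:
SELECT major, AVG(gpa) FROM students WHERE gpa > 2.49 GROUP BY major

Result:
major   | AVG(gpa)
--------+---------
Art     | 3.43    
Physics | 3.676667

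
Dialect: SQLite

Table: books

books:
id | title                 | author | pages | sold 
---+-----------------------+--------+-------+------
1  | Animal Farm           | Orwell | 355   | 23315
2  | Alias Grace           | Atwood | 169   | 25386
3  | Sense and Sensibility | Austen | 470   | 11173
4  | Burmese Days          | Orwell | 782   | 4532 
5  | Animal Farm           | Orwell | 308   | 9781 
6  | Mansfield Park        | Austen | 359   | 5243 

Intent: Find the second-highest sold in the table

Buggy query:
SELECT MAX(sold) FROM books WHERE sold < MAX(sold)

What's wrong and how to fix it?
Bug: The inner MAX is an aggregate inside WHERE, which is not allowed

Fix: Compute the overall MAX in a subquery, then take MAX of rows below it

Corrected query:
SELECT MAX(sold) FROM books WHERE sold < (SELECT MAX(sold) FROM books)

Result:
MAX(sold)
---------
23315    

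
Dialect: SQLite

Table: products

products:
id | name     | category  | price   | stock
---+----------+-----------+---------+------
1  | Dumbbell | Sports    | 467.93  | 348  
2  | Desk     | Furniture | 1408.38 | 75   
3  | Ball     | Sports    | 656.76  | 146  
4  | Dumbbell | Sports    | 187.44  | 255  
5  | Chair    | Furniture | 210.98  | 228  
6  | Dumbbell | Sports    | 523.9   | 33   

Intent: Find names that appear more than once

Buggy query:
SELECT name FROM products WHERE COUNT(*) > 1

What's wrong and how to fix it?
Bug: WHERE can't reference COUNT(*); aggregates are computed after WHERE

Fix: Group first, then use HAVING for the count condition

Corrected query:
SELECT name FROM products GROUP BY name HAVING COUNT(*) > 1

Result:
name    
--------
Dumbbell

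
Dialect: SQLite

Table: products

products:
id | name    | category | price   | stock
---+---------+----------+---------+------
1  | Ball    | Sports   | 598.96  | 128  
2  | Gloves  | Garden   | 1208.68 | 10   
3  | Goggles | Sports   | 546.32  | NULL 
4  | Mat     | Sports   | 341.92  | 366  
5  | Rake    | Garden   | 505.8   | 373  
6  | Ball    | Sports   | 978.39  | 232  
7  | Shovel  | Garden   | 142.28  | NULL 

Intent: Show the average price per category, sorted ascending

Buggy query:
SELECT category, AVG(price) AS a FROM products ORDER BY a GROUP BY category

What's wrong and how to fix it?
Bug: ORDER BY appears before GROUP BY; SQL clause order requires GROUP BY first

Fix: Move ORDER BY to the end, after GROUP BY

Corrected query:
SELECT category, AVG(price) AS a FROM products GROUP BY category ORDER BY a

Result:
category | a       
---------+---------
Sports   | 616.3975
Garden   | 618.92  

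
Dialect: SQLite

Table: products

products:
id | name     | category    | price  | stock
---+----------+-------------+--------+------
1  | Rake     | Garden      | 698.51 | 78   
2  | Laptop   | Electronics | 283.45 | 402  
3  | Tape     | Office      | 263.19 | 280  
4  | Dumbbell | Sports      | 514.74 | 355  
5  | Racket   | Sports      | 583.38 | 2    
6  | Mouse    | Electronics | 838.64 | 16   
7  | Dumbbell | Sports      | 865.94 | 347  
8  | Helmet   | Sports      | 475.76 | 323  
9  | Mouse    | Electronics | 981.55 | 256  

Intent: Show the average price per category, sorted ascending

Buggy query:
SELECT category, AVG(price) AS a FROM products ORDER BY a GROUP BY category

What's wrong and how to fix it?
Bug: ORDER BY appears before GROUP BY; SQL clause order requires GROUP BY first

Fix: Reorder: SELECT … FROM … GROUP BY … ORDER BY …

Corrected query:
SELECT category, AVG(price) AS a FROM products GROUP BY category ORDER BY a

Result:
category    | a         
------------+-----------
Office      | 263.19    
Sports      | 609.955   
Garden      | 698.51    
Electronics | 701.213333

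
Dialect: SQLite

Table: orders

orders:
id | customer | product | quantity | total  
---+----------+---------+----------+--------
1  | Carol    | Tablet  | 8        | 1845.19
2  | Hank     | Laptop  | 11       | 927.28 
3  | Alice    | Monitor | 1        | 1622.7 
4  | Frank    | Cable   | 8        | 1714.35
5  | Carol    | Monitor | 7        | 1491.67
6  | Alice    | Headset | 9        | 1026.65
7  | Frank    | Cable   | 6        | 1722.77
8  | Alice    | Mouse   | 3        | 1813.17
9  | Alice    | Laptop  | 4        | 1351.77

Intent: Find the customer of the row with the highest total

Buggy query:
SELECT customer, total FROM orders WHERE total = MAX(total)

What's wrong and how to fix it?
Bug: MAX(total) is an aggregate and cannot be used directly in WHERE

Fix: Wrap MAX in a scalar subquery so WHERE compares against a single value

Corrected query:
SELECT customer, total FROM orders WHERE total = (SELECT MAX(total) FROM orders)

Result:
customer | total  
---------+--------
Carol    | 1845.19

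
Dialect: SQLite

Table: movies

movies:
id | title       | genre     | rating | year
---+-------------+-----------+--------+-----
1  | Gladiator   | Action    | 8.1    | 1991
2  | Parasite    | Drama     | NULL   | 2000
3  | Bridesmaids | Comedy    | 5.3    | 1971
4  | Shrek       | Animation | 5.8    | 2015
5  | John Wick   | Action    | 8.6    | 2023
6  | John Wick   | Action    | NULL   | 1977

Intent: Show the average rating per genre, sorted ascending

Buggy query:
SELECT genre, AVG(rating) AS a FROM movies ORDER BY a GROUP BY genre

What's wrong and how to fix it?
Bug: ORDER BY appears before GROUP BY; SQL clause order requires GROUP BY first

Fix: Move ORDER BY to the end, after GROUP BY

Corrected query:
SELECT genre, AVG(rating) AS a FROM movies GROUP BY genre ORDER BY a

Result:
genre     | a   
----------+-----
Drama     | NULL
Comedy    | 5.3 
Animation | 5.8 
Action    | 8.35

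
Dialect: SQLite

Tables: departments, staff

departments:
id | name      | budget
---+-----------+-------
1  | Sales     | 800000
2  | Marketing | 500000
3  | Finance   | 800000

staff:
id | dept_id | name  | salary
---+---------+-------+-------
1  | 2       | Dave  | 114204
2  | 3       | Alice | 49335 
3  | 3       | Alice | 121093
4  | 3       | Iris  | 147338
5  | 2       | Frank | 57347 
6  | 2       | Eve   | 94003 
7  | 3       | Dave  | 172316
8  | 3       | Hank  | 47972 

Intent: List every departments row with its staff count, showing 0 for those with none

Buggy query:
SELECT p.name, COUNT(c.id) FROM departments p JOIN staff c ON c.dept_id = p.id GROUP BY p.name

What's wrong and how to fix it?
Bug: An inner join excludes parents with zero children

Fix: Switch to LEFT JOIN to retain unmatched parent rows

Corrected query:
SELECT p.name, COUNT(c.id) FROM departments p LEFT JOIN staff c ON c.dept_id = p.id GROUP BY p.name

Result:
name      | COUNT(c.id)
----------+------------
Finance   | 5          
Marketing | 3          
Sales     | 0          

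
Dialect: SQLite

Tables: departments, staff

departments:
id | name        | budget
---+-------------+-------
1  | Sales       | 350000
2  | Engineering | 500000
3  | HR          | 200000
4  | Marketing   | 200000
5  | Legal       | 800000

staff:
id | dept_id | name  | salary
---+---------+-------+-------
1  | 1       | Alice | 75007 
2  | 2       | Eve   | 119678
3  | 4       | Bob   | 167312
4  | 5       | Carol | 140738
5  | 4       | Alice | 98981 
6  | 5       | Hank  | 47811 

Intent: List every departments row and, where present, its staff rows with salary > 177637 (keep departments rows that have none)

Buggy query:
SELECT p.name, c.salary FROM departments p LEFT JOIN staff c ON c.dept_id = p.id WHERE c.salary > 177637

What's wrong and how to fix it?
Bug: A WHERE condition on the right-hand table after LEFT JOIN drops unmatched parents

Fix: Move the right-table condition into the ON clause so unmatched parents are kept

Corrected query:
SELECT p.name, c.salary FROM departments p LEFT JOIN staff c ON c.dept_id = p.id AND c.salary > 177637

Result:
name        | salary
------------+-------
Sales       | NULL  
Engineering | NULL  
HR          | NULL  
Marketing   | NULL  
Legal       | NULL  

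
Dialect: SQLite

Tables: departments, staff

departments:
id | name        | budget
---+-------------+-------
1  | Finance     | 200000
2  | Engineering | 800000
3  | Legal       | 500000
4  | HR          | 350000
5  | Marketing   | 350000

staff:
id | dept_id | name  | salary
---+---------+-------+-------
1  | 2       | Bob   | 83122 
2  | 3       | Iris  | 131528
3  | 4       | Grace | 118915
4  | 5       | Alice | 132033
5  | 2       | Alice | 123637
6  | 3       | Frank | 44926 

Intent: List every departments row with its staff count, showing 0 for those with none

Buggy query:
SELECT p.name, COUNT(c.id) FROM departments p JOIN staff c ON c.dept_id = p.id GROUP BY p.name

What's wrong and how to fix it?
Bug: An inner join excludes parents with zero children

Fix: Use LEFT JOIN so parents without children still appear (COUNT(c.id) gives 0)

Corrected query:
SELECT p.name, COUNT(c.id) FROM departments p LEFT JOIN staff c ON c.dept_id = p.id GROUP BY p.name

Result:
name        | COUNT(c.id)
------------+------------
Engineering | 2          
Finance     | 0          
HR          | 1          
Legal       | 2          
Marketing   | 1          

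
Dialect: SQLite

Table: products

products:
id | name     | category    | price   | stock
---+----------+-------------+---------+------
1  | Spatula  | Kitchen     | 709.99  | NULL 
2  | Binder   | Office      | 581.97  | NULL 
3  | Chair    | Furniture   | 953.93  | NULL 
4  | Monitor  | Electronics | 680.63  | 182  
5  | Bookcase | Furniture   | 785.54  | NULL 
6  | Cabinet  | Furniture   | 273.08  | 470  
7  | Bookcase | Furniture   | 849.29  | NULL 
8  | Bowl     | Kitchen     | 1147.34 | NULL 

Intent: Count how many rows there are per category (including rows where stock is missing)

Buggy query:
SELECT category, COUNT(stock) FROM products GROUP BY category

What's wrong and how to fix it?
Bug: COUNT(stock) skips NULLs, so groups with missing stock are undercounted

Fix: Replace COUNT(stock) with COUNT(*)

Corrected query:
SELECT category, COUNT(*) FROM products GROUP BY category

Result:
category    | COUNT(*)
------------+---------
Electronics | 1       
Furniture   | 4       
Kitchen     | 2       
Office      | 1       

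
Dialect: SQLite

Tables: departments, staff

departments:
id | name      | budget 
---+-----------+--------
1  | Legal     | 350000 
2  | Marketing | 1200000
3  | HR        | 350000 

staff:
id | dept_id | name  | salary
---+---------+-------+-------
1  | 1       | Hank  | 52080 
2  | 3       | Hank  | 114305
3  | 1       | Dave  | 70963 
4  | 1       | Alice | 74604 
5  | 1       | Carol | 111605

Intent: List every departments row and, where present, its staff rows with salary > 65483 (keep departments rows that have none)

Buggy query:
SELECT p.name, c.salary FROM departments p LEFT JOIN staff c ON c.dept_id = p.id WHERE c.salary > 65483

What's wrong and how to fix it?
Bug: Filtering c.salary in WHERE discards the NULL rows produced by LEFT JOIN, turning it into an inner join

Fix: Move the right-table condition into the ON clause so unmatched parents are kept

Corrected query:
SELECT p.name, c.salary FROM departments p LEFT JOIN staff c ON c.dept_id = p.id AND c.salary > 65483

Result:
name      | salary
----------+-------
Legal     | 70963 
Legal     | 74604 
Legal     | 111605
Marketing | NULL  
HR        | 114305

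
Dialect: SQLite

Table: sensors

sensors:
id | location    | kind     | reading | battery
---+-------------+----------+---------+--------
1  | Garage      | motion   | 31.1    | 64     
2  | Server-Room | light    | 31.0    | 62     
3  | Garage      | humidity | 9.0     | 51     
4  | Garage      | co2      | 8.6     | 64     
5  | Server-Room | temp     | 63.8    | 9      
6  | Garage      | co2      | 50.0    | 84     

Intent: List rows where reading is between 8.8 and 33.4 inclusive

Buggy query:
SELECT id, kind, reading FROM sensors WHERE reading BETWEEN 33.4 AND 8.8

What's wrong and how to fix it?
Bug: BETWEEN expects the lower bound first; with 33.4 AND 8.8 the range is empty

Fix: Swap the bounds so the smaller value comes first

Corrected query:
SELECT id, kind, reading FROM sensors WHERE reading BETWEEN 8.8 AND 33.4

Result:
id | kind     | reading
---+----------+--------
1  | motion   | 31.1   
2  | light    | 31     
3  | humidity | 9      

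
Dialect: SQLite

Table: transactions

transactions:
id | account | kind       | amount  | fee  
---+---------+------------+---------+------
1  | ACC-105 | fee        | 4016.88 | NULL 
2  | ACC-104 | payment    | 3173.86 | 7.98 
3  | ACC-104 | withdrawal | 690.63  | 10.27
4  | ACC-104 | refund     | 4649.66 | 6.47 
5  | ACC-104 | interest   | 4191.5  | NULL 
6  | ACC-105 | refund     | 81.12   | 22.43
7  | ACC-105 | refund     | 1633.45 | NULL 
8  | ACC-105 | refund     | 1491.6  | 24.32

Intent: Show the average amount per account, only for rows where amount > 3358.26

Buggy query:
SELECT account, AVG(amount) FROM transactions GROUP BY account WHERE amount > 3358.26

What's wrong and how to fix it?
Bug: Row-level WHERE must come before GROUP BY in the clause order

Fix: Move the WHERE clause before GROUP BY

Corrected query:
SELECT account, AVG(amount) FROM transactions WHERE amount > 3358.26 GROUP BY account

Result:
account | AVG(amount)
--------+------------
ACC-104 | 4420.58    
ACC-105 | 4016.88    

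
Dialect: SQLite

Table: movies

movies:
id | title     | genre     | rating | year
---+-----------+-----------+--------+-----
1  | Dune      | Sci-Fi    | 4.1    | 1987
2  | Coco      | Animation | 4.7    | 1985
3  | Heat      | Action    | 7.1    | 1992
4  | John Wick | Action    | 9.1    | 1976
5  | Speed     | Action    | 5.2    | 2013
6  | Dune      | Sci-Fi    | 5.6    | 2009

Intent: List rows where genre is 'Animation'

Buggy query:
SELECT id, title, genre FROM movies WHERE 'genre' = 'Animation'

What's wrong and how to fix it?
Bug: Single quotes denote string literals in SQL; the column name is being compared as a constant string

Fix: Reference the column as genre without single quotes

Corrected query:
SELECT id, title, genre FROM movies WHERE genre = 'Animation'

Result:
id | title | genre    
---+-------+----------
2  | Coco  | Animation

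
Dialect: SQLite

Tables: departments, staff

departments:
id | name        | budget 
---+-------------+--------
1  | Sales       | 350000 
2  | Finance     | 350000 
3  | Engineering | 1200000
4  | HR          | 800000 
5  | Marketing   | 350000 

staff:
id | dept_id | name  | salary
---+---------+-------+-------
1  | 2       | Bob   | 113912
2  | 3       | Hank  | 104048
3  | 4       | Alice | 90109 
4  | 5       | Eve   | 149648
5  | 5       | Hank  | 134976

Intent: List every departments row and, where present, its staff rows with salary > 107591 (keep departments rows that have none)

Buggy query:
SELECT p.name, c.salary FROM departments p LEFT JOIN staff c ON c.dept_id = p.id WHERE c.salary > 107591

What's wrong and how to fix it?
Bug: Filtering c.salary in WHERE discards the NULL rows produced by LEFT JOIN, turning it into an inner join

Fix: Move the right-table condition into the ON clause so unmatched parents are kept

Corrected query:
SELECT p.name, c.salary FROM departments p LEFT JOIN staff c ON c.dept_id = p.id AND c.salary > 107591

Result:
name        | salary
------------+-------
Sales       | NULL  
Finance     | 113912
Engineering | NULL  
HR          | NULL  
Marketing   | 134976
Marketing   | 149648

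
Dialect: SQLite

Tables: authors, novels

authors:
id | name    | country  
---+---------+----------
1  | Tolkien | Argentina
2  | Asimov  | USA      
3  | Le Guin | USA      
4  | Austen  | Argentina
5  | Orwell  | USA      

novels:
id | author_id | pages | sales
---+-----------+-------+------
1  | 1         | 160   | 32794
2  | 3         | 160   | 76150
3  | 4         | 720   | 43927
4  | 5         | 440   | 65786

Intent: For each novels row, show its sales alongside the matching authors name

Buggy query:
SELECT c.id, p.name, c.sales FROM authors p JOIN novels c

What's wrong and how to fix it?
Bug: Missing join condition: each novels row is matched to all authors rows instead of just its own

Fix: Add ON c.author_id = p.id to the JOIN

Corrected query:
SELECT c.id, p.name, c.sales FROM authors p JOIN novels c ON c.author_id = p.id

Result:
id | name    | sales
---+---------+------
1  | Tolkien | 32794
2  | Le Guin | 76150
3  | Austen  | 43927
4  | Orwell  | 65786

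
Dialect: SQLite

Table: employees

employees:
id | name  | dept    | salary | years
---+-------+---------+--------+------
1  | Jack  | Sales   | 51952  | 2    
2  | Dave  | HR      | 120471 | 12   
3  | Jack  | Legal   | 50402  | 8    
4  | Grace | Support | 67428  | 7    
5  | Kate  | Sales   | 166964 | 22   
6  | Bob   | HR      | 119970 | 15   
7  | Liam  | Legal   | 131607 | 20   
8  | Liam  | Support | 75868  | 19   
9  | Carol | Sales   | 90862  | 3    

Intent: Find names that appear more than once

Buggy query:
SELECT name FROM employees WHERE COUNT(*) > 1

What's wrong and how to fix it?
Bug: COUNT(*) is an aggregate and cannot be used in WHERE

Fix: GROUP BY name, then filter groups with HAVING COUNT(*) > 1

Corrected query:
SELECT name FROM employees GROUP BY name HAVING COUNT(*) > 1

Result:
name
----
Jack
Liam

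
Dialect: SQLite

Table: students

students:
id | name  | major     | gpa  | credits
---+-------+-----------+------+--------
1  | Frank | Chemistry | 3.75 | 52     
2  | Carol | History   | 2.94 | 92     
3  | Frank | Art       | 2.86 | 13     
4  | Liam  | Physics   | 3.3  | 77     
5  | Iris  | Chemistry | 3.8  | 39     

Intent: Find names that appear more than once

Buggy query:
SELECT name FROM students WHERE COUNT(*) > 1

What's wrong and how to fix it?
Bug: COUNT(*) is an aggregate and cannot be used in WHERE

Fix: GROUP BY name, then filter groups with HAVING COUNT(*) > 1

Corrected query:
SELECT name FROM students GROUP BY name HAVING COUNT(*) > 1

Result:
name 
-----
Frank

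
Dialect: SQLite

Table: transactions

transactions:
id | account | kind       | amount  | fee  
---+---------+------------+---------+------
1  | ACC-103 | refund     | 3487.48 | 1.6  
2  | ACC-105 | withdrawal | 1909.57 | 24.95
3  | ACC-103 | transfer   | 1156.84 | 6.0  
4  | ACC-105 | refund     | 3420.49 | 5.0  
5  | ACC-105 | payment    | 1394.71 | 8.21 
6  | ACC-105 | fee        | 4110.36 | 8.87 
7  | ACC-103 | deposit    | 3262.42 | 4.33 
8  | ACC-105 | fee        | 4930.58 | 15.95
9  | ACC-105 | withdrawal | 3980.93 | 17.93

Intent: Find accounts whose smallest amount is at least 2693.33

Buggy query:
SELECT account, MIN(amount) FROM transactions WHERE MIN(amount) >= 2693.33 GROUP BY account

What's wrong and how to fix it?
Bug: MIN() in WHERE is a misuse of aggregate

Fix: Use HAVING for the per-group MIN condition

Corrected query:
SELECT account, MIN(amount) FROM transactions GROUP BY account HAVING MIN(amount) >= 2693.33

Result:
(no rows)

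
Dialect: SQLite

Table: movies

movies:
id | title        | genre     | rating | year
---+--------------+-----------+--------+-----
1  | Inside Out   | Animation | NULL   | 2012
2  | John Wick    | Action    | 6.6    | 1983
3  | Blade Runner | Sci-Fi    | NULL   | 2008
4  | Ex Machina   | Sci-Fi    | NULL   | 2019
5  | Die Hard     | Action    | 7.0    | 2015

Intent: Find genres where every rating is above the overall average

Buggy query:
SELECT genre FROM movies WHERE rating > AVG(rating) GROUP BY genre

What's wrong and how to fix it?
Bug: AVG() is an aggregate; it can't sit directly in WHERE

Fix: Compute the overall average in a scalar subquery and compare each group's MIN against it in HAVING

Corrected query:
SELECT genre FROM movies GROUP BY genre HAVING MIN(rating) > (SELECT AVG(rating) FROM movies)

Result:
(no rows)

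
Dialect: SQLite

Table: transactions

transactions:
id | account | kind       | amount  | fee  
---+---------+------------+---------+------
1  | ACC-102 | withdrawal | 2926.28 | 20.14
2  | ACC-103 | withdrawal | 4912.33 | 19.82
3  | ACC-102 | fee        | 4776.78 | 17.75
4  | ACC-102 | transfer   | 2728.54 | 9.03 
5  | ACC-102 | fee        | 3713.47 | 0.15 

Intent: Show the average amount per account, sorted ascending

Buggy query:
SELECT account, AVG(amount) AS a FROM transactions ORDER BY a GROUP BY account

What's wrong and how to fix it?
Bug: ORDER BY appears before GROUP BY; SQL clause order requires GROUP BY first

Fix: Reorder: SELECT … FROM … GROUP BY … ORDER BY …

Corrected query:
SELECT account, AVG(amount) AS a FROM transactions GROUP BY account ORDER BY a

Result:
account | a        
--------+----------
ACC-102 | 3536.2675
ACC-103 | 4912.33  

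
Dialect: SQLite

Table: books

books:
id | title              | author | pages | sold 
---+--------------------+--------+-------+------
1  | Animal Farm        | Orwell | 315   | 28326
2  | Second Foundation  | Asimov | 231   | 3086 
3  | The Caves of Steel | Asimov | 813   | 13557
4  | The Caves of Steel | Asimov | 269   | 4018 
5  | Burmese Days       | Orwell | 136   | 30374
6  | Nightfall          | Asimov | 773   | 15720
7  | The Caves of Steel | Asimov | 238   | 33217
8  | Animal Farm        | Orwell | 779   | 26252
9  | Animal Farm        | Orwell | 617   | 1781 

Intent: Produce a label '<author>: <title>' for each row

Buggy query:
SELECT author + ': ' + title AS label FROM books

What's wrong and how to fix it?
Bug: SQLite uses || for string concatenation; + coerces text to numbers (yielding 0)

Fix: Use the || operator for string concatenation

Corrected query:
SELECT author || ': ' || title AS label FROM books

Result:
label                     
--------------------------
Orwell: Animal Farm       
Asimov: Second Foundation 
Asimov: The Caves of Steel
Asimov: The Caves of Steel
Orwell: Burmese Days      
Asimov: Nightfall         
Asimov: The Caves of Steel
Orwell: Animal Farm       
Orwell: Animal Farm       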